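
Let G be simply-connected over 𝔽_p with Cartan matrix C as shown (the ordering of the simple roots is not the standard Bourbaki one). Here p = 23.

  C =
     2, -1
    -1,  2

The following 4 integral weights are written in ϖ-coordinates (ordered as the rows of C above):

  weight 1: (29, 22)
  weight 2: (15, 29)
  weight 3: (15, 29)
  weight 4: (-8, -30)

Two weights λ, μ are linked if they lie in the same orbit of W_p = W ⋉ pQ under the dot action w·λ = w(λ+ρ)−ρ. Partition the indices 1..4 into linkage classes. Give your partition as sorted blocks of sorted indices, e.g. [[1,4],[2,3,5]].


Root system A_2: the 2×2 matrix C matches after relabeling.

λ_j+ρ reflected into Ā_23 (⟨·,θ^∨⟩≤23); 2-tuples as given:

    1: (7, 0)
    2: (7, 0)
    3: (7, 0)
    4: (10, 6)

Partition of {1..4} into 2 W_23-dot-orbits:

[[1, 2, 3], [4]]


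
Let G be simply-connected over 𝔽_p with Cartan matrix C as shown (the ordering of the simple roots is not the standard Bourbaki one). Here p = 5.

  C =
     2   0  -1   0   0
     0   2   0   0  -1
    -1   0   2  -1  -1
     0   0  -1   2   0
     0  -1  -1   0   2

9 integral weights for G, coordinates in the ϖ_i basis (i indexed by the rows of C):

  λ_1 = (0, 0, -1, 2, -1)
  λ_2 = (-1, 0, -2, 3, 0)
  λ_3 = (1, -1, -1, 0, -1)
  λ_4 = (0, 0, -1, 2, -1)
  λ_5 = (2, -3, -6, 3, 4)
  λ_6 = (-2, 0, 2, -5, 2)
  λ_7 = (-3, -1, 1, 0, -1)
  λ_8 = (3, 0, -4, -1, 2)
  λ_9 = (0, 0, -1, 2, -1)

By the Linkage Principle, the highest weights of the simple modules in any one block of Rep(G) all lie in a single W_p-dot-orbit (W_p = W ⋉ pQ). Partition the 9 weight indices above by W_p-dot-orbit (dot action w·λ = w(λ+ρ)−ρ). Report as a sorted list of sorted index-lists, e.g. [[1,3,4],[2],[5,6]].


Cartan matrix: type D_5 (|W|=1920); un-permuting the 5 rows.

Each λ_j+ρ reduced to Ā_5; 5-tuples below use C's row order:

    1: (1, 1, 0, 3, 0)
    2: (1, 1, 0, 3, 0)
    3: (2, 0, 0, 1, 0)
    4: (1, 1, 0, 3, 0)
    5: (2, 0, 0, 1, 0)
    6: (0, 1, 1, 1, 0)
    7: (2, 0, 0, 1, 0)
    8: (1, 1, 0, 3, 0)
    9: (1, 1, 0, 3, 0)

3 distinct reps among the 9 weights ⇒ 3 W_5-linkage classes:

[[1, 2, 4, 8, 9], [3, 5, 7], [6]]


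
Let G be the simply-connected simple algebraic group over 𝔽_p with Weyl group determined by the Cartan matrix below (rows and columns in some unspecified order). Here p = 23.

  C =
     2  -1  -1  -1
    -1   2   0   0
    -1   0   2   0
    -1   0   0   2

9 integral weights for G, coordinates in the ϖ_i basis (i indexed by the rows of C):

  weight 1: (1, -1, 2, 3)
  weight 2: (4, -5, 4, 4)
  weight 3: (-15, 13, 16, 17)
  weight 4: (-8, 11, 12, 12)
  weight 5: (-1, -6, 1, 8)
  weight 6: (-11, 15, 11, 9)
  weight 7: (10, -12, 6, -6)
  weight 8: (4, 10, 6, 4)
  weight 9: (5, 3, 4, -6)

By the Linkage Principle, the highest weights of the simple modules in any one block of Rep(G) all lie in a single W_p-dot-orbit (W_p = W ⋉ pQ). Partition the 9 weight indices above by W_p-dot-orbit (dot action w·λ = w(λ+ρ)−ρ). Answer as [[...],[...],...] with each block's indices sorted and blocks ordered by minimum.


Dynkin diagram of C (from the 6 off-diagonal −1 entries): D_4.

Each λ_j+ρ reduced to Ā_23; 4-tuples below use C's row order:

  λ_1+ρ ↦ (2, 0, 3, 4);  λ_2+ρ ↦ (1, 4, 5, 5);  λ_3+ρ ↦ (2, 0, 3, 4);  λ_4+ρ ↦ (1, 4, 5, 5);  λ_5+ρ ↦ (2, 0, 3, 4);  λ_6+ρ ↦ (5, 6, 2, 0);  λ_7+ρ ↦ (5, 6, 2, 0);  λ_8+ρ ↦ (5, 6, 2, 0);  λ_9+ρ ↦ (1, 4, 5, 5)

Grouping the 9 weights by Ā_23-representative: 3 linkage classes.

[[1, 3, 5], [2, 4, 9], [6, 7, 8]]


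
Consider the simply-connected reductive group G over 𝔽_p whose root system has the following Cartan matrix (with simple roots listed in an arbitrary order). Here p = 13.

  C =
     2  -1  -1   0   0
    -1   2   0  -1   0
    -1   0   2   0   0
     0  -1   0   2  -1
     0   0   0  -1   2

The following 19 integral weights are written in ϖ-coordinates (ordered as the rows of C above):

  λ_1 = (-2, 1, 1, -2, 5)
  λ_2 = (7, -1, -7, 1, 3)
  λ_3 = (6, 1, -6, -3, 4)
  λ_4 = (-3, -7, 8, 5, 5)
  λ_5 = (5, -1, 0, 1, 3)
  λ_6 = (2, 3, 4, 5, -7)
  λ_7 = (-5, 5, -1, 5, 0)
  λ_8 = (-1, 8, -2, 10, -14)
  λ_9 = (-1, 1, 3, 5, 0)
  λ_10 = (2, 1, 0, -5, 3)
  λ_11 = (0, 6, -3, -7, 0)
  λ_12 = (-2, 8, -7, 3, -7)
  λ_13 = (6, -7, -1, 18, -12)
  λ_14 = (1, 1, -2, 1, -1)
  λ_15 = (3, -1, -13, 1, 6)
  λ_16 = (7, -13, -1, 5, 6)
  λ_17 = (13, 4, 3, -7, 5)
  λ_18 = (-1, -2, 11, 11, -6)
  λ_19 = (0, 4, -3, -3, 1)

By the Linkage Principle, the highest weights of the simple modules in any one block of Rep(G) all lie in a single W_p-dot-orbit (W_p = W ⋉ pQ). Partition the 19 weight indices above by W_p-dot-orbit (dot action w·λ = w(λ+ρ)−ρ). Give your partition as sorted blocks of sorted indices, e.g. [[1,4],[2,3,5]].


Cartan matrix: type A_5 (|W|=720); un-permuting the 5 rows.

W_13-reps of the 19 weights in Ā_13 (same 5-coord order as C):

  1: (1, 0, 1, 1, 5);  2: (2, 0, 5, 2, 3);  3: (2, 0, 5, 2, 3);  4: (6, 0, 1, 2, 4);  5: (6, 0, 1, 2, 4);  6: (3, 4, 0, 0, 1);  7: (0, 2, 4, 6, 1);  8: (6, 0, 1, 2, 4);  9: (0, 2, 4, 6, 1);  10: (1, 2, 1, 2, 0);  11: (1, 0, 1, 1, 5);  12: (6, 0, 1, 2, 4);  13: (6, 0, 1, 2, 4);  14: (1, 2, 1, 2, 0);  15: (0, 2, 4, 6, 1);  16: (0, 2, 4, 6, 1);  17: (3, 4, 0, 0, 1);  18: (1, 0, 1, 1, 5);  19: (1, 2, 1, 2, 0)

Linkage partition of the 19 weights (6 classes, p=13):

[[1, 11, 18], [2, 3], [4, 5, 8, 12, 13], [6, 17], [7, 9, 15, 16], [10, 14, 19]]


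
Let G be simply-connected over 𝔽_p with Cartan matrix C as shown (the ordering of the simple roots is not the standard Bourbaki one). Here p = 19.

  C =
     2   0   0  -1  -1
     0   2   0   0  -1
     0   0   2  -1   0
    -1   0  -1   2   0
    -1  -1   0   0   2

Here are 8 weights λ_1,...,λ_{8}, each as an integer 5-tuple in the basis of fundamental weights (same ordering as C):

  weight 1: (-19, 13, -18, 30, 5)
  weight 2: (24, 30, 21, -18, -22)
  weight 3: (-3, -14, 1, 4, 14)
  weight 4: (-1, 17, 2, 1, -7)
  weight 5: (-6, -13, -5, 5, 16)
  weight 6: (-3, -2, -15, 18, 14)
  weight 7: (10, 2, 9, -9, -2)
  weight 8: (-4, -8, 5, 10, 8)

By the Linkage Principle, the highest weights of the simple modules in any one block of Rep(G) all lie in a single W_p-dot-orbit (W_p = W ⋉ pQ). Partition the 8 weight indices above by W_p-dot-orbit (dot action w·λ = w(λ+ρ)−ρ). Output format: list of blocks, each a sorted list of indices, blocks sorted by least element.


C ↔ A_5 under row/col permutation; |W(A_5)| = 720.

W_19-reps of the 8 weights in Ā_19 (same 5-coord order as C):

  [1] (2, 12, 1, 3, 0)
  [2] (2, 2, 2, 8, 1)
  [3] (2, 12, 1, 3, 0)
  [4] (2, 12, 1, 3, 0)
  [5] (2, 12, 1, 3, 0)
  [6] (2, 12, 1, 3, 0)
  [7] (2, 2, 2, 8, 1)
  [8] (2, 2, 2, 8, 1)

The 8 indices split into 2 linkage classes (same alcove rep ⇔ same W_19-dot-orbit):

[[1, 3, 4, 5, 6], [2, 7, 8]]


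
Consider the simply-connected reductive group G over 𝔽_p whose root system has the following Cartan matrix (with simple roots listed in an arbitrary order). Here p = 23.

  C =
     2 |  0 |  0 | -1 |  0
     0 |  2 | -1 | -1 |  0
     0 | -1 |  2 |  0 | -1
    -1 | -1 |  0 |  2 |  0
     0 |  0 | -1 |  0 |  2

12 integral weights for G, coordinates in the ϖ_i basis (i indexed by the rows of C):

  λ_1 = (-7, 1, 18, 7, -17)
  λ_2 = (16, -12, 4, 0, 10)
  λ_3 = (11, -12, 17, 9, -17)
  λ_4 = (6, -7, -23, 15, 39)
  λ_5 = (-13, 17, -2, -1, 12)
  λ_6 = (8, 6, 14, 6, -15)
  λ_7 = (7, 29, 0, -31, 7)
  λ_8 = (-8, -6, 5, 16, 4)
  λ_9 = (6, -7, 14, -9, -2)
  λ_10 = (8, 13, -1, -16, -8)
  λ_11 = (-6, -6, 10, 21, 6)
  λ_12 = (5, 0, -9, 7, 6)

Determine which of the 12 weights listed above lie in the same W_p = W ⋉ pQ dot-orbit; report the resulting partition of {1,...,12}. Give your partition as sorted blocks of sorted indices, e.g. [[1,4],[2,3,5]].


Root system A_5: the 5×5 matrix C matches after relabeling.

λ_j+ρ reflected into Ā_23 (⟨·,θ^∨⟩≤23); 5-tuples as given:

  λ_1+ρ ↦ (0, 2, 3, 2, 10)
  λ_2+ρ ↦ (7, 5, 1, 5, 5)
  λ_3+ρ ↦ (5, 1, 9, 1, 1)
  λ_4+ρ ↦ (7, 5, 1, 5, 5)
  λ_5+ρ ↦ (7, 5, 1, 5, 5)
  λ_6+ρ ↦ (6, 7, 0, 1, 1)
  λ_7+ρ ↦ (6, 7, 0, 1, 1)
  λ_8+ρ ↦ (7, 5, 1, 5, 5)
  λ_9+ρ ↦ (6, 7, 0, 1, 1)
  λ_10+ρ ↦ (6, 7, 0, 1, 1)
  λ_11+ρ ↦ (7, 5, 1, 5, 5)
  λ_12+ρ ↦ (6, 7, 0, 1, 1)

Grouping the 12 weights by Ā_23-representative: 4 linkage classes.

[[1], [2, 4, 5, 8, 11], [3], [6, 7, 9, 10, 12]]


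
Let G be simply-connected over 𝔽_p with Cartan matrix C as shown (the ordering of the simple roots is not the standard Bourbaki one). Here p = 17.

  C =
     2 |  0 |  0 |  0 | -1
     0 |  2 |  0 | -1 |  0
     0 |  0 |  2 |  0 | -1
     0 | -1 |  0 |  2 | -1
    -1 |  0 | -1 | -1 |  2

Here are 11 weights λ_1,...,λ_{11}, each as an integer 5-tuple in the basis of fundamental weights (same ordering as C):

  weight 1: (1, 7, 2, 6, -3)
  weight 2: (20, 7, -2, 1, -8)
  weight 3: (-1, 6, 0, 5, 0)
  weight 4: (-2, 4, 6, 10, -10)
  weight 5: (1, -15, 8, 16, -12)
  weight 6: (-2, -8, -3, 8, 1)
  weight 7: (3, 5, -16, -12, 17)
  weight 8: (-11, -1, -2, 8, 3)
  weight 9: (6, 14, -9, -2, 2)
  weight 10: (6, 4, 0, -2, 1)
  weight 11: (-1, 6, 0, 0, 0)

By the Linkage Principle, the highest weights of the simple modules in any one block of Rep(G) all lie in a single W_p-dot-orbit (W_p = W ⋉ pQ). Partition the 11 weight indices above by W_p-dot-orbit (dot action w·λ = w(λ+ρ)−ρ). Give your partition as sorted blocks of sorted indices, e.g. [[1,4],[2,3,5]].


D_5 Cartan matrix, 5 simple roots permuted; ρ=(1,1,1,1,1).

Ā_17 reps of the 11 weights (D_5, coords as presented):

    λ_1 → (0, 7, 1, 1, 1)
    λ_2 → (7, 4, 1, 1, 1)
    λ_3 → (0, 7, 1, 1, 1)
    λ_4 → (7, 4, 1, 1, 1)
    λ_5 → (1, 6, 6, 0, 2)
    λ_6 → (0, 7, 1, 1, 1)
    λ_7 → (3, 0, 6, 2, 1)
    λ_8 → (3, 0, 6, 2, 1)
    λ_9 → (0, 7, 1, 1, 1)
    λ_10 → (7, 4, 1, 1, 1)
    λ_11 → (0, 7, 1, 1, 1)

Grouping the 11 weights by Ā_17-representative: 4 linkage classes.

[[1, 3, 6, 9, 11], [2, 4, 10], [5], [7, 8]]


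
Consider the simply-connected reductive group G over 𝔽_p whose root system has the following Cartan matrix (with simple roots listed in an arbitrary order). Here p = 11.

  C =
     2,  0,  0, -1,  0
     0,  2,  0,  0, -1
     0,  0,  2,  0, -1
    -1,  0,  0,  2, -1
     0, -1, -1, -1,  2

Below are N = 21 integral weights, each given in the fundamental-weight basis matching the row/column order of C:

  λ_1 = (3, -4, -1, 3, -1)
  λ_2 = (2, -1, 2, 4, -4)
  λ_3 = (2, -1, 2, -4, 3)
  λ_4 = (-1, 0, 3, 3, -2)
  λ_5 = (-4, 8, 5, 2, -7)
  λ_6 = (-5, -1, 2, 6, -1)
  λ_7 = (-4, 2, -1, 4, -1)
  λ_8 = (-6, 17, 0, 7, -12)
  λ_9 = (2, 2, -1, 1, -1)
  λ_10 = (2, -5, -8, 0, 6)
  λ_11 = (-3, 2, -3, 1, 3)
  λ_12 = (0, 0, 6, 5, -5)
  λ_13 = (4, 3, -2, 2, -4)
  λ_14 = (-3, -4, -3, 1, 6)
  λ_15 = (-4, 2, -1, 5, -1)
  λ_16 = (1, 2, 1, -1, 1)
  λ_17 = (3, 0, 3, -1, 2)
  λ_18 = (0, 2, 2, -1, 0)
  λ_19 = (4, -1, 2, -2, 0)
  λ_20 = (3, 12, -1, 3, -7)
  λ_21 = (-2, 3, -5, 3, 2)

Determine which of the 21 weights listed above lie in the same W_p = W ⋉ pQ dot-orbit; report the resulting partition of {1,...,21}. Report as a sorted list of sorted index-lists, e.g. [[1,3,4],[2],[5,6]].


D_5 Cartan matrix, 5 simple roots permuted; ρ=(1,1,1,1,1).

Alcove-folded reps (p=11, 21 weights, presented ϖ-order):

    1: (4, 0, 3, 1, 0)
    2: (3, 3, 0, 2, 0)
    3: (0, 0, 3, 3, 1)
    4: (0, 0, 3, 3, 1)
    5: (3, 3, 0, 2, 0)
    6: (4, 0, 3, 1, 0)
    7: (3, 3, 0, 2, 0)
    8: (4, 0, 3, 1, 0)
    9: (3, 3, 0, 2, 0)
    10: (0, 0, 3, 3, 1)
    11: (2, 3, 2, 0, 2)
    12: (1, 3, 3, 0, 1)
    13: (4, 0, 3, 1, 0)
    14: (2, 3, 2, 0, 2)
    15: (3, 3, 0, 2, 0)
    16: (2, 3, 2, 0, 2)
    17: (0, 0, 3, 3, 1)
    18: (1, 3, 3, 0, 1)
    19: (4, 0, 3, 1, 0)
    20: (2, 3, 2, 0, 2)
    21: (1, 3, 3, 0, 1)

These 21 weights hit 5 W_11-dot-orbits; sizes (5, 5, 4, 4, 3):

[[1, 6, 8, 13, 19], [2, 5, 7, 9, 15], [3, 4, 10, 17], [11, 14, 16, 20], [12, 18, 21]]


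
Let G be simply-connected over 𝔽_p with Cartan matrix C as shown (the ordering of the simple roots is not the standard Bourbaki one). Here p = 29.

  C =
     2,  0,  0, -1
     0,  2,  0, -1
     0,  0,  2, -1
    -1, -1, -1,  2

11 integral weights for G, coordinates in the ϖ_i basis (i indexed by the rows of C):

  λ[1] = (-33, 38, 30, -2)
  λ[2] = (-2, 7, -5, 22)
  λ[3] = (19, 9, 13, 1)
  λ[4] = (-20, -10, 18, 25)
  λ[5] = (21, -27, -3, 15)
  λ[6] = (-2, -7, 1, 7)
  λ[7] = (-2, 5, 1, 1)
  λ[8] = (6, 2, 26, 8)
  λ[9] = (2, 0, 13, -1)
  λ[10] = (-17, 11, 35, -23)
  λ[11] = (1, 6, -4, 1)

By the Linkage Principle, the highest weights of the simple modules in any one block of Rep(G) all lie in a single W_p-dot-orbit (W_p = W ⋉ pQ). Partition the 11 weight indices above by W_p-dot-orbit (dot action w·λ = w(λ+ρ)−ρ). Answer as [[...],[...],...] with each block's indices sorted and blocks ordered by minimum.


D_4 Cartan matrix, 4 simple roots permuted; ρ=(1,1,1,1).

λ_j+ρ reflected into Ā_29 (⟨·,θ^∨⟩≤29); 4-tuples as given:

    λ_1 → (1, 6, 2, 1)
    λ_2 → (1, 6, 2, 1)
    λ_3 → (3, 7, 3, 7)
    λ_4 → (3, 7, 3, 7)
    λ_5 → (3, 7, 3, 7)
    λ_6 → (1, 6, 2, 1)
    λ_7 → (1, 6, 2, 1)
    λ_8 → (3, 7, 3, 7)
    λ_9 → (3, 1, 14, 0)
    λ_10 → (3, 7, 3, 7)
    λ_11 → (1, 6, 2, 1)

Grouping the 11 weights by Ā_29-representative: 3 linkage classes.

[[1, 2, 6, 7, 11], [3, 4, 5, 8, 10], [9]]


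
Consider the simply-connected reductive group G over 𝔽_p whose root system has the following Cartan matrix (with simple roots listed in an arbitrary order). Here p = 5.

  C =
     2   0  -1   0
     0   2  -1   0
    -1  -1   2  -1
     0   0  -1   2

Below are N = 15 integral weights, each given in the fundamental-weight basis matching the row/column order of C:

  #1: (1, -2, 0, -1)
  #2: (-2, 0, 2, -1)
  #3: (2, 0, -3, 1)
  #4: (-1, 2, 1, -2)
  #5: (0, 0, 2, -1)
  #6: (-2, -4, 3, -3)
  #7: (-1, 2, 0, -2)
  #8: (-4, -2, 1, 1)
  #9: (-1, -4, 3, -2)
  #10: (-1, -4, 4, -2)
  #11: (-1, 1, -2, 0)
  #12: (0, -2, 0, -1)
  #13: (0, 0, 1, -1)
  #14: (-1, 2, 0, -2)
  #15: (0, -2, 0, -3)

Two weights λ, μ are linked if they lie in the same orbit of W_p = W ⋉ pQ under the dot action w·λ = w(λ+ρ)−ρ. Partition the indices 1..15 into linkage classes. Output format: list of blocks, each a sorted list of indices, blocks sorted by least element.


Type D_4, rank 4, |W|=192; reorder rows/cols to standard.

Alcove-folded reps (p=5, 15 weights, presented ϖ-order):

  λ_1+ρ ↦ (2, 1, 0, 0);  λ_2+ρ ↦ (1, 1, 1, 0);  λ_3+ρ ↦ (1, 1, 1, 0);  λ_4+ρ ↦ (0, 3, 0, 1);  λ_5+ρ ↦ (1, 1, 0, 0);  λ_6+ρ ↦ (1, 1, 1, 0);  λ_7+ρ ↦ (0, 3, 0, 1);  λ_8+ρ ↦ (1, 1, 1, 0);  λ_9+ρ ↦ (0, 3, 0, 1);  λ_10+ρ ↦ (0, 3, 0, 1);  λ_11+ρ ↦ (1, 1, 0, 0);  λ_12+ρ ↦ (1, 1, 0, 0);  λ_13+ρ ↦ (1, 1, 1, 0);  λ_14+ρ ↦ (0, 3, 0, 1);  λ_15+ρ ↦ (1, 1, 0, 0)

Linkage partition of the 15 weights (4 classes, p=5):

[[1], [2, 3, 6, 8, 13], [4, 7, 9, 10, 14], [5, 11, 12, 15]]


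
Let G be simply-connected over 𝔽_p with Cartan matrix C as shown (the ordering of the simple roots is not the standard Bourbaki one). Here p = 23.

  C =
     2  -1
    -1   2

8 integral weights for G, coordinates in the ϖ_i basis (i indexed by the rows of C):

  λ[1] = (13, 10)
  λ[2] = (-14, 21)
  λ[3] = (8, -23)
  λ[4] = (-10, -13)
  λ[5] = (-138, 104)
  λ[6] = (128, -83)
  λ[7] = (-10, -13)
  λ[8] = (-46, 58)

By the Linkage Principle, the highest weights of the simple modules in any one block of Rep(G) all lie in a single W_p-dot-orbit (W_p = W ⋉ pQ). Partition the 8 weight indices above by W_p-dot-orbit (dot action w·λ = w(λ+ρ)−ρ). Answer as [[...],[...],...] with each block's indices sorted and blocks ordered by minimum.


Type A_2, rank 2, |W|=6; reorder rows/cols to standard.

W_23-reps of the 8 weights in Ā_23 (same 2-coord order as C):

    [1] (12, 9)
    [2] (13, 9)
    [3] (13, 9)
    [4] (12, 9)
    [5] (13, 9)
    [6] (13, 9)
    [7] (12, 9)
    [8] (13, 9)

Grouping the 8 weights by Ā_23-representative: 2 linkage classes.

[[1, 4, 7], [2, 3, 5, 6, 8]]


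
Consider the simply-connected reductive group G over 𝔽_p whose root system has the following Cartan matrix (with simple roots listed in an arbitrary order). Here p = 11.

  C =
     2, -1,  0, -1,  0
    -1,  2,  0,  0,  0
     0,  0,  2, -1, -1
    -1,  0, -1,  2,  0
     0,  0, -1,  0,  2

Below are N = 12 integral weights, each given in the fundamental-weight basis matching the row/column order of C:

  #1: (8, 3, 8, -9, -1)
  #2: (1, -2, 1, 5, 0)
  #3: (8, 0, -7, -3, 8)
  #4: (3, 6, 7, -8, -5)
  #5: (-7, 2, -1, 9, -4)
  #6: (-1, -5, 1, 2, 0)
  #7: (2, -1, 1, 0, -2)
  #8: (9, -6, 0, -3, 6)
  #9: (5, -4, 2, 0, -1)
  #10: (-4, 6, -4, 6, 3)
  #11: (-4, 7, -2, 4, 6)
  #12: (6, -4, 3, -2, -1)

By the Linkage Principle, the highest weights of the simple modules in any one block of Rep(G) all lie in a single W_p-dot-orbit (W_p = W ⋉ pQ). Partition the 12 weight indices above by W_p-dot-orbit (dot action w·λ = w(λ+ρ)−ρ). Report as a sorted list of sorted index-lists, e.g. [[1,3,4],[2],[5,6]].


C ↔ A_5 under row/col permutation; |W(A_5)| = 720.

Ā_11 reps of the 12 weights (A_5, coords as presented):

  1: (1, 1, 2, 6, 1);  2: (1, 1, 2, 6, 1);  3: (1, 1, 2, 6, 1);  4: (3, 3, 3, 1, 0);  5: (3, 3, 3, 1, 0);  6: (3, 0, 1, 1, 1);  7: (3, 0, 1, 1, 1);  8: (3, 0, 1, 1, 1);  9: (3, 3, 3, 1, 0);  10: (3, 3, 3, 1, 0);  11: (3, 0, 1, 1, 1);  12: (3, 3, 3, 1, 0)

Linkage partition of the 12 weights (3 classes, p=11):

[[1, 2, 3], [4, 5, 9, 10, 12], [6, 7, 8, 11]]


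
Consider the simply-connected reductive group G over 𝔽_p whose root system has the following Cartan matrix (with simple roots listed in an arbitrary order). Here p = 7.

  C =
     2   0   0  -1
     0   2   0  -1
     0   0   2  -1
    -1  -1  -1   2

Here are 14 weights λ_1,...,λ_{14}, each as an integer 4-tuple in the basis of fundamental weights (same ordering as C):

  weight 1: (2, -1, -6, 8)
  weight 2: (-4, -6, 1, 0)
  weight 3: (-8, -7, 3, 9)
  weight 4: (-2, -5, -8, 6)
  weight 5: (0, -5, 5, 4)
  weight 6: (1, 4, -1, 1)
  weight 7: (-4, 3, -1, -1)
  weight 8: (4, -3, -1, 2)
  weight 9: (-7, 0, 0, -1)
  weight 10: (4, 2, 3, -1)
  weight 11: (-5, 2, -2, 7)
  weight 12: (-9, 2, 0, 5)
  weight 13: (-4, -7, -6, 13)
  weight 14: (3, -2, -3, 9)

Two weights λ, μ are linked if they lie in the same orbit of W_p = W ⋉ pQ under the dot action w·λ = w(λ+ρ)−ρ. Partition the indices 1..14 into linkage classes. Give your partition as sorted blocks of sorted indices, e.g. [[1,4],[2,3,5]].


Type D_4, rank 4, |W|=192; reorder rows/cols to standard.

Alcove-folded reps (p=7, 14 weights, presented ϖ-order):

  λ_1+ρ ↦ (0, 3, 2, 0);  λ_2+ρ ↦ (0, 2, 1, 2);  λ_3+ρ ↦ (0, 1, 3, 0);  λ_4+ρ ↦ (4, 1, 2, 0);  λ_5+ρ ↦ (4, 1, 1, 0);  λ_6+ρ ↦ (0, 3, 2, 0);  λ_7+ρ ↦ (0, 1, 3, 0);  λ_8+ρ ↦ (4, 1, 1, 0);  λ_9+ρ ↦ (4, 1, 1, 0);  λ_10+ρ ↦ (0, 2, 1, 2);  λ_11+ρ ↦ (0, 1, 3, 0);  λ_12+ρ ↦ (4, 1, 1, 0);  λ_13+ρ ↦ (4, 1, 2, 0);  λ_14+ρ ↦ (4, 1, 2, 0)

Partition of {1..14} into 5 W_7-dot-orbits:

[[1, 6], [2, 10], [3, 7, 11], [4, 13, 14], [5, 8, 9, 12]]


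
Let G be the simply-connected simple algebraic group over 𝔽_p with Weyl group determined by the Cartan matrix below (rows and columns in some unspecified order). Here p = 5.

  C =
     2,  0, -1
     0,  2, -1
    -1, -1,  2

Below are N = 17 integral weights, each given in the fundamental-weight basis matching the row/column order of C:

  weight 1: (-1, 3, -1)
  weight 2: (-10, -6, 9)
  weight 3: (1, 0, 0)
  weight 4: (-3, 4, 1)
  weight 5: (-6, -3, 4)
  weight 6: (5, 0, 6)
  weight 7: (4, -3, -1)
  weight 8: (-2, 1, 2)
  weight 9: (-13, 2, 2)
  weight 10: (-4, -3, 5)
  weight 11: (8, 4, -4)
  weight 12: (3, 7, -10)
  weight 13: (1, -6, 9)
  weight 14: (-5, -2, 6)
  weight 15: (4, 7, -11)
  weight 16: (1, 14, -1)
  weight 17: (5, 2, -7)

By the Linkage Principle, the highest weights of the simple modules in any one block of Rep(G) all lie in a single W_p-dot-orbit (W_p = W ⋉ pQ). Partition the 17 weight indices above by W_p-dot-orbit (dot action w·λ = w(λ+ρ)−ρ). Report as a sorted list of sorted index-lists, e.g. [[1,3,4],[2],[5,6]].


Dynkin diagram of C (from the 4 off-diagonal −1 entries): A_3.

Ā_5 reps of the 17 weights (A_3, coords as presented):

    [1] (0, 4, 0)
    [2] (0, 4, 0)
    [3] (2, 1, 1)
    [4] (0, 3, 0)
    [5] (3, 0, 2)
    [6] (2, 1, 1)
    [7] (3, 0, 2)
    [8] (1, 2, 2)
    [9] (2, 1, 1)
    [10] (2, 1, 1)
    [11] (1, 3, 0)
    [12] (1, 3, 0)
    [13] (3, 0, 2)
    [14] (2, 1, 1)
    [15] (0, 3, 0)
    [16] (3, 0, 2)
    [17] (1, 2, 2)

6 distinct reps among the 17 weights ⇒ 6 W_5-linkage classes:

[[1, 2], [3, 6, 9, 10, 14], [4, 15], [5, 7, 13, 16], [8, 17], [11, 12]]


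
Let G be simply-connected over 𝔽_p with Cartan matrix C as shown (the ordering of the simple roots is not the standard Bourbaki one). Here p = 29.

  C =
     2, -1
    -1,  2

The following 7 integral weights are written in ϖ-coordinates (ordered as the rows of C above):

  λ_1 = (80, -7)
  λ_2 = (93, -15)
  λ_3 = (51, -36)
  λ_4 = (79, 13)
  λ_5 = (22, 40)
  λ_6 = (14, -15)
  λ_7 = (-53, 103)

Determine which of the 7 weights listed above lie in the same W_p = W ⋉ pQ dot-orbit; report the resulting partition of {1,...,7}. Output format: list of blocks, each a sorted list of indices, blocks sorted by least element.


A_2 Cartan matrix, 2 simple roots permuted; ρ=(1,1).

Folding the 7 weights λ_j+ρ into Ā_29 (reps in the given 2-coord order):

  λ_1 → (6, 6);  λ_2 → (7, 7);  λ_3 → (6, 6);  λ_4 → (7, 7);  λ_5 → (6, 6);  λ_6 → (1, 14);  λ_7 → (6, 6)

Partition of {1..7} into 3 W_29-dot-orbits:

[[1, 3, 5, 7], [2, 4], [6]]


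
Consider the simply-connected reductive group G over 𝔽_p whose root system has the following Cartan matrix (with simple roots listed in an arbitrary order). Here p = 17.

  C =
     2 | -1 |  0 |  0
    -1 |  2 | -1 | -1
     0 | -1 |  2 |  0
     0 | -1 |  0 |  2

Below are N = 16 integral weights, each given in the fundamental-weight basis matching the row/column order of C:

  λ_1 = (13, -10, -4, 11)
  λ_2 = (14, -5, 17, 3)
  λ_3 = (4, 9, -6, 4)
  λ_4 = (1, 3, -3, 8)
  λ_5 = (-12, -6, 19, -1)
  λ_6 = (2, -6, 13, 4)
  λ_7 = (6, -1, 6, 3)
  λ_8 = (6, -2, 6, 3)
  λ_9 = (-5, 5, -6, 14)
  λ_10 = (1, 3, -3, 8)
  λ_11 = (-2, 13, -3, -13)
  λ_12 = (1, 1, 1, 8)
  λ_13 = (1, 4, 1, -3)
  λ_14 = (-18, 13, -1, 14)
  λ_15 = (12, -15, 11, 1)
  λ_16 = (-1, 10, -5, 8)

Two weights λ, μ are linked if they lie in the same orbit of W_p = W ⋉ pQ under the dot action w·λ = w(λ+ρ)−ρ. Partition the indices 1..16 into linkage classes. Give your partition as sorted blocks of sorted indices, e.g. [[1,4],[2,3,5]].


Root system D_4: the 4×4 matrix C matches after relabeling.

Ā_17 reps of the 16 weights (D_4, coords as presented):

  1: (2, 3, 9, 0)
  2: (0, 1, 1, 11)
  3: (2, 3, 2, 2)
  4: (2, 2, 2, 9)
  5: (0, 1, 1, 11)
  6: (2, 3, 9, 0)
  7: (6, 1, 6, 3)
  8: (6, 1, 6, 3)
  9: (0, 1, 1, 11)
  10: (2, 2, 2, 9)
  11: (0, 1, 1, 11)
  12: (2, 2, 2, 9)
  13: (2, 3, 2, 2)
  14: (2, 3, 9, 0)
  15: (0, 1, 1, 11)
  16: (3, 0, 1, 6)

6 distinct reps among the 16 weights ⇒ 6 W_17-linkage classes:

[[1, 6, 14], [2, 5, 9, 11, 15], [3, 13], [4, 10, 12], [7, 8], [16]]


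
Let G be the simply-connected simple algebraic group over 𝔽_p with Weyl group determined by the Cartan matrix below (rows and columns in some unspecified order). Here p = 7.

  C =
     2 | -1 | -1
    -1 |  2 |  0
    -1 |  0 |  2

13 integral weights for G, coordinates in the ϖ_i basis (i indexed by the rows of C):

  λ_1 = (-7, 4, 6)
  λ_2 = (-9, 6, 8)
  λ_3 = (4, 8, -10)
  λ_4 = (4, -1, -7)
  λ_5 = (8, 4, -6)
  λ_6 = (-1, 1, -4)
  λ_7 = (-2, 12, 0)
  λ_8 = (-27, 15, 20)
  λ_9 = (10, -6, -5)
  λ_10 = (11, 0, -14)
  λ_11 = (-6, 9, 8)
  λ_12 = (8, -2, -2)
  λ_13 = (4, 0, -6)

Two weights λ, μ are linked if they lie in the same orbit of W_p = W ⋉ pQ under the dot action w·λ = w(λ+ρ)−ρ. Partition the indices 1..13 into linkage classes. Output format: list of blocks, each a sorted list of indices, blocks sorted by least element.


Root system A_3: the 3×3 matrix C matches after relabeling.

Folding the 13 weights λ_j+ρ into Ā_7 (reps in the given 3-coord order):

  1: (5, 1, 1);  2: (5, 1, 1);  3: (0, 2, 2);  4: (0, 1, 5);  5: (0, 2, 2);  6: (2, 1, 0);  7: (5, 1, 1);  8: (0, 2, 3);  9: (2, 1, 0);  10: (5, 1, 1);  11: (0, 2, 3);  12: (5, 1, 1);  13: (0, 1, 5)

Linkage partition of the 13 weights (5 classes, p=7):

[[1, 2, 7, 10, 12], [3, 5], [4, 13], [6, 9], [8, 11]]


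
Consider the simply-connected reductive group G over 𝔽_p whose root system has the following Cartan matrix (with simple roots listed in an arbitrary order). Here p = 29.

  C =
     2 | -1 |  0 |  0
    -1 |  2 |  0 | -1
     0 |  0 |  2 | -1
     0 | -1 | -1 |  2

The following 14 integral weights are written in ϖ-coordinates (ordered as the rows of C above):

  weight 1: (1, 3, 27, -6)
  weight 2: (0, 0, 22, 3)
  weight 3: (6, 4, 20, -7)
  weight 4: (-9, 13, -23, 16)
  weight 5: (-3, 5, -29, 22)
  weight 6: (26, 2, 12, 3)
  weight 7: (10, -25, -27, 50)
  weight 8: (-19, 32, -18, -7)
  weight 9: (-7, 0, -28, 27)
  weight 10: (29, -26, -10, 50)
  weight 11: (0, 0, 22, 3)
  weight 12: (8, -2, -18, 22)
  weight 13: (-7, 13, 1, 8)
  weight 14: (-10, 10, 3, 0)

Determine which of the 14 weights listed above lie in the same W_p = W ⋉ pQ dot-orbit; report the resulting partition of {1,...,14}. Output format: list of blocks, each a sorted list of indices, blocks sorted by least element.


Root system A_4: the 4×4 matrix C matches after relabeling.

W_29-reps of the 14 weights in Ā_29 (same 4-coord order as C):

    1: (1, 1, 23, 4)
    2: (1, 1, 23, 4)
    3: (6, 1, 15, 5)
    4: (6, 1, 15, 5)
    5: (1, 1, 23, 4)
    6: (9, 2, 4, 1)
    7: (9, 2, 4, 1)
    8: (6, 8, 2, 9)
    9: (1, 1, 23, 4)
    10: (9, 2, 4, 1)
    11: (1, 1, 23, 4)
    12: (6, 1, 15, 5)
    13: (6, 8, 2, 9)
    14: (9, 2, 4, 1)

4 distinct reps among the 14 weights ⇒ 4 W_29-linkage classes:

[[1, 2, 5, 9, 11], [3, 4, 12], [6, 7, 10, 14], [8, 13]]


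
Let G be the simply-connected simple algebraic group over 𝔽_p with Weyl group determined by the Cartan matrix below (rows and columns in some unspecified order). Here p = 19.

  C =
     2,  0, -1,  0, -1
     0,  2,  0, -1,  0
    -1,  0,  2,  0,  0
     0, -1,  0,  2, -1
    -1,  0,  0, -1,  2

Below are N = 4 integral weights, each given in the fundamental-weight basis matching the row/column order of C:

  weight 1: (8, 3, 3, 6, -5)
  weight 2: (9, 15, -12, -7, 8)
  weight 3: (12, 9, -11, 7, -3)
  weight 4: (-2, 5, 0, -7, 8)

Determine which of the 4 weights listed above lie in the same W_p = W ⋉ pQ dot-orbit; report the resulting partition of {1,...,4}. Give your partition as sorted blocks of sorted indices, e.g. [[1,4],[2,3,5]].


Cartan matrix: type A_5 (|W|=720); un-permuting the 5 rows.

λ_j+ρ reflected into Ā_19 (⟨·,θ^∨⟩≤19); 5-tuples as given:

  1: (5, 3, 3, 3, 4)
  2: (1, 0, 0, 6, 2)
  3: (1, 0, 0, 6, 2)
  4: (1, 0, 0, 6, 2)

2 distinct reps among the 4 weights ⇒ 2 W_19-linkage classes:

[[1], [2, 3, 4]]


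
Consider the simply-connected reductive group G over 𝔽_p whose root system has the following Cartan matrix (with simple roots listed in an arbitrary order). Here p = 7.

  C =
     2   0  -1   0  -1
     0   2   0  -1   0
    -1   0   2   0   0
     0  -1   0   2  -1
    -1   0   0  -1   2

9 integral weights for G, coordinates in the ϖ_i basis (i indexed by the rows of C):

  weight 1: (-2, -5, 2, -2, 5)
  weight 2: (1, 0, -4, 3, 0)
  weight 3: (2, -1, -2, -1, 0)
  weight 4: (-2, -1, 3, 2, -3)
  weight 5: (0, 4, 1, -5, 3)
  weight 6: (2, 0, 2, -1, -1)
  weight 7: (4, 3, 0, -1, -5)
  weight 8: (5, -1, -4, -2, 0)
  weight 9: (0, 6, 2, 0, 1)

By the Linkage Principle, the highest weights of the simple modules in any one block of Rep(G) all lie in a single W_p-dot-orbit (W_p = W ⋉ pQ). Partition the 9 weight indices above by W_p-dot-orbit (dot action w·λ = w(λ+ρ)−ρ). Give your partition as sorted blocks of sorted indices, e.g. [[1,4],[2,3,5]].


Cartan matrix: type A_5 (|W|=720); un-permuting the 5 rows.

Each λ_j+ρ reduced to Ā_7; 5-tuples below use C's row order:

  λ_1+ρ ↦ (1, 0, 1, 4, 0);  λ_2+ρ ↦ (1, 0, 1, 4, 0);  λ_3+ρ ↦ (2, 0, 1, 0, 1);  λ_4+ρ ↦ (2, 0, 1, 0, 1);  λ_5+ρ ↦ (1, 0, 1, 4, 0);  λ_6+ρ ↦ (3, 1, 3, 0, 0);  λ_7+ρ ↦ (1, 0, 1, 4, 0);  λ_8+ρ ↦ (3, 1, 3, 0, 0);  λ_9+ρ ↦ (2, 0, 1, 0, 1)

Linkage partition of the 9 weights (3 classes, p=7):

[[1, 2, 5, 7], [3, 4, 9], [6, 8]]


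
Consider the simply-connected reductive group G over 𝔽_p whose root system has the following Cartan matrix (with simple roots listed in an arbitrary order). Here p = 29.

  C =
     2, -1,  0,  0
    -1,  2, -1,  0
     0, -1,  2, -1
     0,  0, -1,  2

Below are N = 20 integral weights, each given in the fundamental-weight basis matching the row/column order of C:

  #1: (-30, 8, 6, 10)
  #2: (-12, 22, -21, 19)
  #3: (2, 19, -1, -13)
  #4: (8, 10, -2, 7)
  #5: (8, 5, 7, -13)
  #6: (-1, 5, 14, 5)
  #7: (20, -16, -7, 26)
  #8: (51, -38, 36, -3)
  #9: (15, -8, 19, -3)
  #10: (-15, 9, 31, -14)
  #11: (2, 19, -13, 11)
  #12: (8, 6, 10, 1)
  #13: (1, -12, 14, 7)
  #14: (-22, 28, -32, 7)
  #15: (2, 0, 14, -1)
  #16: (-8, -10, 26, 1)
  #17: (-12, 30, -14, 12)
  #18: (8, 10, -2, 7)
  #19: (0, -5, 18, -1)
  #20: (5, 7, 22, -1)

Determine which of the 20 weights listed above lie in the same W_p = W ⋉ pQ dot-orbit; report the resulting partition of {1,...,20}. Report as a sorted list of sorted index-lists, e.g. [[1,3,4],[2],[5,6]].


C ↔ A_4 under row/col permutation; |W(A_4)| = 120.

Folding the 20 weights λ_j+ρ into Ā_29 (reps in the given 4-coord order):

  λ_1 → (9, 7, 11, 2)
  λ_2 → (3, 8, 12, 0)
  λ_3 → (3, 8, 12, 0)
  λ_4 → (9, 10, 1, 7)
  λ_5 → (9, 2, 4, 8)
  λ_6 → (0, 6, 15, 6)
  λ_7 → (0, 6, 15, 6)
  λ_8 → (0, 6, 15, 6)
  λ_9 → (9, 7, 11, 2)
  λ_10 → (3, 1, 15, 0)
  λ_11 → (3, 8, 12, 0)
  λ_12 → (9, 7, 11, 2)
  λ_13 → (9, 2, 4, 8)
  λ_14 → (0, 6, 15, 6)
  λ_15 → (3, 1, 15, 0)
  λ_16 → (9, 7, 11, 2)
  λ_17 → (9, 7, 11, 2)
  λ_18 → (9, 10, 1, 7)
  λ_19 → (3, 1, 15, 0)
  λ_20 → (0, 6, 15, 6)

Partition of {1..20} into 6 W_29-dot-orbits:

[[1, 9, 12, 16, 17], [2, 3, 11], [4, 18], [5, 13], [6, 7, 8, 14, 20], [10, 15, 19]]


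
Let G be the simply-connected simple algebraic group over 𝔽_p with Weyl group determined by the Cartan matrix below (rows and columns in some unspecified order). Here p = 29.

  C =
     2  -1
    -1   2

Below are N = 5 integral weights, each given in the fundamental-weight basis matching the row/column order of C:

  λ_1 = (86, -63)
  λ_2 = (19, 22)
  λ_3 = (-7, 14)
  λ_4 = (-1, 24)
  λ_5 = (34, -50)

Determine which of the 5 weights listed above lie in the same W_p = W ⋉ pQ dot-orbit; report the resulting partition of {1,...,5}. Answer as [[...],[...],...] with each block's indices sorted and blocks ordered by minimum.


Dynkin diagram of C (from the 2 off-diagonal −1 entries): A_2.

Alcove-folded reps (p=29, 5 weights, presented ϖ-order):

  λ_1+ρ ↦ (0, 25) · λ_2+ρ ↦ (6, 9) · λ_3+ρ ↦ (6, 9) · λ_4+ρ ↦ (0, 25) · λ_5+ρ ↦ (6, 9)

Grouping the 5 weights by Ā_29-representative: 2 linkage classes.

[[1, 4], [2, 3, 5]]


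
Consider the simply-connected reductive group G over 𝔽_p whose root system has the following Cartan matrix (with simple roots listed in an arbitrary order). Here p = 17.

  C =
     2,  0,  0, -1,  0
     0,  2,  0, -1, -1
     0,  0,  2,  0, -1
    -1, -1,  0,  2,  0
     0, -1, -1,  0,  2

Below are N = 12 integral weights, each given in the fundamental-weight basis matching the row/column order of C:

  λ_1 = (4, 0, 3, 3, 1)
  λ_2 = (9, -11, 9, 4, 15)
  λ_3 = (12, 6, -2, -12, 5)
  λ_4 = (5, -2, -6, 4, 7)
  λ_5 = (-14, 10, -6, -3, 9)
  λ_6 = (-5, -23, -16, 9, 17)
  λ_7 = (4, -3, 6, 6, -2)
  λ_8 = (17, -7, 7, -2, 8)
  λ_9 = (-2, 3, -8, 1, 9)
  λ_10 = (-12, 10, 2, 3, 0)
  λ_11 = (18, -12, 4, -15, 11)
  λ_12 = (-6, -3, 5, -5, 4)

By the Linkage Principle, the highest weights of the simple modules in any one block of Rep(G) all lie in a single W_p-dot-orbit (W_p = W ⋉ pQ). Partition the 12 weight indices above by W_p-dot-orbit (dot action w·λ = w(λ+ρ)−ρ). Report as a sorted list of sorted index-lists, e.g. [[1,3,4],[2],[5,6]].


Root system A_5: the 5×5 matrix C matches after relabeling.

λ_j+ρ reflected into Ā_17 (⟨·,θ^∨⟩≤17); 5-tuples as given:

  [1] (5, 1, 4, 4, 2)
  [2] (5, 1, 4, 4, 2)
  [3] (2, 4, 1, 7, 1)
  [4] (5, 1, 4, 4, 2)
  [5] (2, 4, 1, 7, 1)
  [6] (2, 4, 1, 7, 1)
  [7] (5, 1, 4, 4, 2)
  [8] (0, 0, 2, 6, 1)
  [9] (1, 4, 7, 1, 3)
  [10] (2, 4, 1, 7, 1)
  [11] (2, 1, 0, 3, 5)
  [12] (2, 1, 0, 3, 5)

The 12 indices split into 5 linkage classes (same alcove rep ⇔ same W_17-dot-orbit):

[[1, 2, 4, 7], [3, 5, 6, 10], [8], [9], [11, 12]]


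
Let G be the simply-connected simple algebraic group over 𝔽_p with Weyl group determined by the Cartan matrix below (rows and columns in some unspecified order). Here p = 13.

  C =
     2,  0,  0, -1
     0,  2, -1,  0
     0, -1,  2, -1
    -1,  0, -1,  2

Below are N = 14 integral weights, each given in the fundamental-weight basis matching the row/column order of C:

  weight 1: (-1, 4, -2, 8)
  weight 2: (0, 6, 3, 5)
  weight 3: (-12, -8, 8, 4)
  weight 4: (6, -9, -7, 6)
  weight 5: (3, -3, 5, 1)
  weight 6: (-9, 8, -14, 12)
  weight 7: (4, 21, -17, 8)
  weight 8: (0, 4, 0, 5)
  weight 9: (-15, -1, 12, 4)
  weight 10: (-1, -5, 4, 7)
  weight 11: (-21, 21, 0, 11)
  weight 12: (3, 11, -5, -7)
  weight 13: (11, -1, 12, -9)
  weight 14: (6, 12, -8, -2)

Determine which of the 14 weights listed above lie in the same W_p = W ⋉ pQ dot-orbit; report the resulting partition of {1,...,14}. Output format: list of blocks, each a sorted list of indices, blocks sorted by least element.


Cartan matrix: type A_4 (|W|=120); un-permuting the 4 rows.

Folding the 14 weights λ_j+ρ into Ā_13 (reps in the given 4-coord order):

  λ_1+ρ ↦ (0, 4, 1, 8)
  λ_2+ρ ↦ (4, 2, 4, 2)
  λ_3+ρ ↦ (4, 2, 4, 2)
  λ_4+ρ ↦ (1, 5, 1, 6)
  λ_5+ρ ↦ (4, 2, 4, 2)
  λ_6+ρ ↦ (0, 4, 1, 8)
  λ_7+ρ ↦ (4, 2, 4, 2)
  λ_8+ρ ↦ (1, 5, 1, 6)
  λ_9+ρ ↦ (0, 4, 1, 8)
  λ_10+ρ ↦ (0, 4, 1, 8)
  λ_11+ρ ↦ (1, 2, 7, 0)
  λ_12+ρ ↦ (4, 2, 4, 2)
  λ_13+ρ ↦ (0, 4, 1, 8)
  λ_14+ρ ↦ (1, 5, 1, 6)

The 14 indices split into 4 linkage classes (same alcove rep ⇔ same W_13-dot-orbit):

[[1, 6, 9, 10, 13], [2, 3, 5, 7, 12], [4, 8, 14], [11]]


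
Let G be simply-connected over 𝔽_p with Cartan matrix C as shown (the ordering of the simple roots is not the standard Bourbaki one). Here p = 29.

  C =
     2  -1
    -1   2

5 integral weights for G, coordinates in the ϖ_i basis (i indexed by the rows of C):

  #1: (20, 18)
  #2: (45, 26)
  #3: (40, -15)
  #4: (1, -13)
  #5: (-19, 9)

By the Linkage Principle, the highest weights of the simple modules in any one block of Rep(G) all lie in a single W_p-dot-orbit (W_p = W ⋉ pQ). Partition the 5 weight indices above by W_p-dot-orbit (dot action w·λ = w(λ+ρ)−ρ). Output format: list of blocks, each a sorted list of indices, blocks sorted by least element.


C ↔ A_2 under row/col permutation; |W(A_2)| = 6.

Ā_29 reps of the 5 weights (A_2, coords as presented):

  λ_1 → (10, 8);  λ_2 → (15, 2);  λ_3 → (15, 2);  λ_4 → (10, 2);  λ_5 → (10, 8)

These 5 weights hit 3 W_29-dot-orbits; sizes (2, 2, 1):

[[1, 5], [2, 3], [4]]


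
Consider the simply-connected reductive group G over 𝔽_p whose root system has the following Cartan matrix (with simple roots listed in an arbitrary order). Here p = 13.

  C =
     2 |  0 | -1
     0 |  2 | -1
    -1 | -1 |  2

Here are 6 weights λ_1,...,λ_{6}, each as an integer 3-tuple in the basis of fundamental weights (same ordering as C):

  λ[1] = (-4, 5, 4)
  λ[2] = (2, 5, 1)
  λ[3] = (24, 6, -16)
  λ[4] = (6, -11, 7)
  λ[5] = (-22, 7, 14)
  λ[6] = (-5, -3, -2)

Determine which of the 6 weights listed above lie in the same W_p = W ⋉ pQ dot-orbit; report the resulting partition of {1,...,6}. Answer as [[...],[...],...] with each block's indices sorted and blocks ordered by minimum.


Type A_3, rank 3, |W|=24; reorder rows/cols to standard.

W_13-reps of the 6 weights in Ā_13 (same 3-coord order as C):

  [1] (3, 6, 2);  [2] (3, 6, 2);  [3] (2, 4, 1);  [4] (3, 6, 2);  [5] (3, 6, 2);  [6] (2, 4, 1)

Linkage partition of the 6 weights (2 classes, p=13):

[[1, 2, 4, 5], [3, 6]]


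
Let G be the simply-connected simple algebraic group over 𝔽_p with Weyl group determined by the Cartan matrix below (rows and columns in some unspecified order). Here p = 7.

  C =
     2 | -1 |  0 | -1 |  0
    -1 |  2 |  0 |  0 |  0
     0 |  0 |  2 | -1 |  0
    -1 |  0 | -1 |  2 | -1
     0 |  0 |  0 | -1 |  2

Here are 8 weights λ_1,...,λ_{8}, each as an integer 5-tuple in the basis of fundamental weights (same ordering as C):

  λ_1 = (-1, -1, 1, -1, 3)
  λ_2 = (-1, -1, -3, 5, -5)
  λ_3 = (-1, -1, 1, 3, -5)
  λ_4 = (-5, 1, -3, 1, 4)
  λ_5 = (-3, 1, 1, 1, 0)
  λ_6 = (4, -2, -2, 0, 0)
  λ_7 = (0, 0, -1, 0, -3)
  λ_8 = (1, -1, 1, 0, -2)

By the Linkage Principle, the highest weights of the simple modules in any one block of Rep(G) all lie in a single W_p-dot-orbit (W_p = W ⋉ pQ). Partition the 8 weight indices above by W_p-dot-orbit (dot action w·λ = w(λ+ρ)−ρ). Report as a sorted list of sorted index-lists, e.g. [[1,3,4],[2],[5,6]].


D_5 Cartan matrix, 5 simple roots permuted; ρ=(1,1,1,1,1).

W_7-reps of the 8 weights in Ā_7 (same 5-coord order as C):

  [1] (0, 0, 2, 0, 4)
  [2] (0, 0, 2, 0, 4)
  [3] (0, 0, 2, 0, 4)
  [4] (2, 0, 2, 0, 1)
  [5] (2, 0, 2, 0, 1)
  [6] (0, 1, 1, 0, 1)
  [7] (0, 1, 1, 0, 1)
  [8] (2, 0, 2, 0, 1)

3 distinct reps among the 8 weights ⇒ 3 W_7-linkage classes:

[[1, 2, 3], [4, 5, 8], [6, 7]]


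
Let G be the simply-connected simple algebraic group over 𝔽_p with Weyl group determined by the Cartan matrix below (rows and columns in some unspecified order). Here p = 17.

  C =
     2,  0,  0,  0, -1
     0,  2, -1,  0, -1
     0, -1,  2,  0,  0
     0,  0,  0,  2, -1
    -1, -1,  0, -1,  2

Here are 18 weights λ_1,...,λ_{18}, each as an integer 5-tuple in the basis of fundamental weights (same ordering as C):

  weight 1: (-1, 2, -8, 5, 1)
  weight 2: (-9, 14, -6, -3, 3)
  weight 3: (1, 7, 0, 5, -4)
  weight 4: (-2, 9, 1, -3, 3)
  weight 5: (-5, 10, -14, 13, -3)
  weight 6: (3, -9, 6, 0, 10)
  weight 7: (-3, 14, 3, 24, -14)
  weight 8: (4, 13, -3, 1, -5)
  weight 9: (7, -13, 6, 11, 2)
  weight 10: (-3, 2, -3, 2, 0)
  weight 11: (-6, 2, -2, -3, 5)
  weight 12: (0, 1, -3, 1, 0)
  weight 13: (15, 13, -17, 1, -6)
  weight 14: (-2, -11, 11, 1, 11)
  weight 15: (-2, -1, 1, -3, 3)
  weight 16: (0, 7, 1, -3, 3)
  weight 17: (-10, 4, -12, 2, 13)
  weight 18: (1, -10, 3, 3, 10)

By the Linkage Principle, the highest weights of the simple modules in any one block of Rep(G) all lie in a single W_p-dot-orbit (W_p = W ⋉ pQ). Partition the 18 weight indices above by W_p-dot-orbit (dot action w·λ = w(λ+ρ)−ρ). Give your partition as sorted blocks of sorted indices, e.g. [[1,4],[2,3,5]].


Root system D_5: the 5×5 matrix C matches after relabeling.

λ_j+ρ reflected into Ā_17 (⟨·,θ^∨⟩≤17); 5-tuples as given:

  λ_1+ρ ↦ (2, 2, 3, 4, 0) · λ_2+ρ ↦ (2, 2, 3, 4, 0) · λ_3+ρ ↦ (1, 3, 1, 3, 2) · λ_4+ρ ↦ (1, 0, 2, 2, 1) · λ_5+ρ ↦ (2, 2, 3, 4, 0) · λ_6+ρ ↦ (4, 1, 1, 1, 1) · λ_7+ρ ↦ (1, 0, 2, 2, 2) · λ_8+ρ ↦ (1, 0, 2, 2, 2) · λ_9+ρ ↦ (1, 3, 1, 3, 2) · λ_10+ρ ↦ (1, 0, 2, 2, 1) · λ_11+ρ ↦ (4, 1, 1, 1, 1) · λ_12+ρ ↦ (1, 0, 2, 2, 1) · λ_13+ρ ↦ (1, 3, 1, 3, 2) · λ_14+ρ ↦ (1, 0, 2, 2, 1) · λ_15+ρ ↦ (1, 0, 2, 2, 1) · λ_16+ρ ↦ (1, 0, 2, 2, 2) · λ_17+ρ ↦ (4, 1, 0, 2, 2) · λ_18+ρ ↦ (2, 2, 3, 4, 0)

The 18 indices split into 6 linkage classes (same alcove rep ⇔ same W_17-dot-orbit):

[[1, 2, 5, 18], [3, 9, 13], [4, 10, 12, 14, 15], [6, 11], [7, 8, 16], [17]]
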